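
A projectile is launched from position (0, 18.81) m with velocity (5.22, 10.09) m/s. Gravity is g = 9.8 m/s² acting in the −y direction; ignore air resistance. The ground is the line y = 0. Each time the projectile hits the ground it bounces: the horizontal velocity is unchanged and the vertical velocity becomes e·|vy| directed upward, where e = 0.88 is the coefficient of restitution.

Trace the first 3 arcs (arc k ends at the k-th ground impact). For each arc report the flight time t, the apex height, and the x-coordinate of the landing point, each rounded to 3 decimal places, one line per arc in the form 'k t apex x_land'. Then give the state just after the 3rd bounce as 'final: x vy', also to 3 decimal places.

Arc 1: start y=18.810, vy=10.090 → t=3.243, apex=24.004, x_land=16.928, impact vy=-21.691
  bounce: vy ← 0.88·21.691 = 19.088
Arc 2: start y=0.000, vy=19.088 → t=3.895, apex=18.589, x_land=37.262, impact vy=-19.088
  bounce: vy ← 0.88·19.088 = 16.797
Arc 3: start y=0.000, vy=16.797 → t=3.428, apex=14.395, x_land=55.157, impact vy=-16.797
  bounce: vy ← 0.88·16.797 = 14.782

1 3.243 24.004 16.928
2 3.895 18.589 37.262
3 3.428 14.395 55.157
final: 55.157 14.782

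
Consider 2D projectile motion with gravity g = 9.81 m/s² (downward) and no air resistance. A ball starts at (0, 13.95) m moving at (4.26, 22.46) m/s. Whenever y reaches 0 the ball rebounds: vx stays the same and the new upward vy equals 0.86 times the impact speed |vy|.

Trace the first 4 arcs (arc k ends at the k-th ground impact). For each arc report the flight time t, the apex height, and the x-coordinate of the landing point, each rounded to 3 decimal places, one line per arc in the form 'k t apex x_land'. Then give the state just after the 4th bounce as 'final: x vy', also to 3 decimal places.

Arc 1: start y=13.950, vy=22.460 → t=5.133, apex=39.661, x_land=21.867, impact vy=-27.895
  bounce: vy ← 0.86·27.895 = 23.990
Arc 2: start y=0.000, vy=23.990 → t=4.891, apex=29.333, x_land=42.702, impact vy=-23.990
  bounce: vy ← 0.86·23.990 = 20.631
Arc 3: start y=0.000, vy=20.631 → t=4.206, apex=21.695, x_land=60.621, impact vy=-20.631
  bounce: vy ← 0.86·20.631 = 17.743
Arc 4: start y=0.000, vy=17.743 → t=3.617, apex=16.046, x_land=76.030, impact vy=-17.743
  bounce: vy ← 0.86·17.743 = 15.259

1 5.133 39.661 21.867
2 4.891 29.333 42.702
3 4.206 21.695 60.621
4 3.617 16.046 76.030
final: 76.030 15.259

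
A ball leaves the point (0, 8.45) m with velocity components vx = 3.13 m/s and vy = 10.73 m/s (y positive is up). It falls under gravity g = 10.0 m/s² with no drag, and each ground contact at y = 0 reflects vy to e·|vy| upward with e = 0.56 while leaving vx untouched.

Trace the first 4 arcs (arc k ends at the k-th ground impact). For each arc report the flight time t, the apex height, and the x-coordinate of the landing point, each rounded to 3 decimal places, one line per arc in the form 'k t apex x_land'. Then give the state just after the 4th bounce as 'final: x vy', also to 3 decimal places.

Arc 1: start y=8.450, vy=10.730 → t=2.759, apex=14.207, x_land=8.634, impact vy=-16.856
  bounce: vy ← 0.56·16.856 = 9.439
Arc 2: start y=0.000, vy=9.439 → t=1.888, apex=4.455, x_land=14.544, impact vy=-9.439
  bounce: vy ← 0.56·9.439 = 5.286
Arc 3: start y=0.000, vy=5.286 → t=1.057, apex=1.397, x_land=17.853, impact vy=-5.286
  bounce: vy ← 0.56·5.286 = 2.960
Arc 4: start y=0.000, vy=2.960 → t=0.592, apex=0.438, x_land=19.706, impact vy=-2.960
  bounce: vy ← 0.56·2.960 = 1.658

1 2.759 14.207 8.634
2 1.888 4.455 14.544
3 1.057 1.397 17.853
4 0.592 0.438 19.706
final: 19.706 1.658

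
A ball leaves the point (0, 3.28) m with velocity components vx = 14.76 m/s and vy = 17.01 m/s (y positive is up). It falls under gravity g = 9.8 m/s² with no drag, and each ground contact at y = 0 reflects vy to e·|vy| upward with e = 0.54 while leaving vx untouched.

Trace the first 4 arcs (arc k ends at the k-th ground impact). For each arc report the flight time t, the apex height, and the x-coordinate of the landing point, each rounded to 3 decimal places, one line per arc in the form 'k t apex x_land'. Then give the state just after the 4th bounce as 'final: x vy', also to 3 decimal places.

1 3.655 18.042 53.942
2 2.072 5.261 84.530
3 1.119 1.534 101.048
4 0.604 0.447 109.968
final: 109.968 1.599

Arc 1: start y=3.280, vy=17.010 → t=3.655, apex=18.042, x_land=53.942, impact vy=-18.805
  bounce: vy ← 0.54·18.805 = 10.155
Arc 2: start y=0.000, vy=10.155 → t=2.072, apex=5.261, x_land=84.530, impact vy=-10.155
  bounce: vy ← 0.54·10.155 = 5.484
Arc 3: start y=0.000, vy=5.484 → t=1.119, apex=1.534, x_land=101.048, impact vy=-5.484
  bounce: vy ← 0.54·5.484 = 2.961
Arc 4: start y=0.000, vy=2.961 → t=0.604, apex=0.447, x_land=109.968, impact vy=-2.961
  bounce: vy ← 0.54·2.961 = 1.599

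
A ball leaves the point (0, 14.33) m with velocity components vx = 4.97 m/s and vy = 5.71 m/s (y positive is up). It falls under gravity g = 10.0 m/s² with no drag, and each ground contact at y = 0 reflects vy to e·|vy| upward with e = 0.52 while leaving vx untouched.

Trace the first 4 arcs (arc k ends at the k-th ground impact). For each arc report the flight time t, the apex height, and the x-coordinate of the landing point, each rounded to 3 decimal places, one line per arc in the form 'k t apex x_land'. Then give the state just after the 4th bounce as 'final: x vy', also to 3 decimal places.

1 2.358 15.960 11.717
2 1.858 4.316 20.952
3 0.966 1.167 25.754
4 0.502 0.316 28.251
final: 28.251 1.306

Arc 1: start y=14.330, vy=5.710 → t=2.358, apex=15.960, x_land=11.717, impact vy=-17.866
  bounce: vy ← 0.52·17.866 = 9.290
Arc 2: start y=0.000, vy=9.290 → t=1.858, apex=4.316, x_land=20.952, impact vy=-9.290
  bounce: vy ← 0.52·9.290 = 4.831
Arc 3: start y=0.000, vy=4.831 → t=0.966, apex=1.167, x_land=25.754, impact vy=-4.831
  bounce: vy ← 0.52·4.831 = 2.512
Arc 4: start y=0.000, vy=2.512 → t=0.502, apex=0.316, x_land=28.251, impact vy=-2.512
  bounce: vy ← 0.52·2.512 = 1.306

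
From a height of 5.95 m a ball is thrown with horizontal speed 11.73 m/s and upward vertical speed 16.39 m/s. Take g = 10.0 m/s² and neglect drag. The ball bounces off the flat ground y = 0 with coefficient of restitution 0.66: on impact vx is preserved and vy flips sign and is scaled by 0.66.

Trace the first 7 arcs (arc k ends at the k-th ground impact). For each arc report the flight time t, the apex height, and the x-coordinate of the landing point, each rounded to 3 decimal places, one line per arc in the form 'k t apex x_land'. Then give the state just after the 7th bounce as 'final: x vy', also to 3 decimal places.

1 3.608 19.382 42.320
2 2.599 8.443 72.805
3 1.715 3.678 92.925
4 1.132 1.602 106.204
5 0.747 0.698 114.968
6 0.493 0.304 120.752
7 0.325 0.132 124.570
final: 124.570 1.074

Arc 1: start y=5.950, vy=16.390 → t=3.608, apex=19.382, x_land=42.320, impact vy=-19.688
  bounce: vy ← 0.66·19.688 = 12.994
Arc 2: start y=0.000, vy=12.994 → t=2.599, apex=8.443, x_land=72.805, impact vy=-12.994
  bounce: vy ← 0.66·12.994 = 8.576
Arc 3: start y=0.000, vy=8.576 → t=1.715, apex=3.678, x_land=92.925, impact vy=-8.576
  bounce: vy ← 0.66·8.576 = 5.660
Arc 4: start y=0.000, vy=5.660 → t=1.132, apex=1.602, x_land=106.204, impact vy=-5.660
  bounce: vy ← 0.66·5.660 = 3.736
Arc 5: start y=0.000, vy=3.736 → t=0.747, apex=0.698, x_land=114.968, impact vy=-3.736
  bounce: vy ← 0.66·3.736 = 2.466
Arc 6: start y=0.000, vy=2.466 → t=0.493, apex=0.304, x_land=120.752, impact vy=-2.466
  bounce: vy ← 0.66·2.466 = 1.627
Arc 7: start y=0.000, vy=1.627 → t=0.325, apex=0.132, x_land=124.570, impact vy=-1.627
  bounce: vy ← 0.66·1.627 = 1.074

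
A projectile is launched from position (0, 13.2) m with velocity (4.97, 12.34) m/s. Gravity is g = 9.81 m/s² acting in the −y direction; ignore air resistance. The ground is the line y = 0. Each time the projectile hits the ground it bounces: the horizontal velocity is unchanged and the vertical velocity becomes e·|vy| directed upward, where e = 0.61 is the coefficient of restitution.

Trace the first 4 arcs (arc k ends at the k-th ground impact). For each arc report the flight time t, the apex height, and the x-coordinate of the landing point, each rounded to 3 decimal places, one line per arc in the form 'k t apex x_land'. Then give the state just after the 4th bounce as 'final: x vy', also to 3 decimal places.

Arc 1: start y=13.200, vy=12.340 → t=3.325, apex=20.961, x_land=16.526, impact vy=-20.280
  bounce: vy ← 0.61·20.280 = 12.371
Arc 2: start y=0.000, vy=12.371 → t=2.522, apex=7.800, x_land=29.060, impact vy=-12.371
  bounce: vy ← 0.61·12.371 = 7.546
Arc 3: start y=0.000, vy=7.546 → t=1.538, apex=2.902, x_land=36.706, impact vy=-7.546
  bounce: vy ← 0.61·7.546 = 4.603
Arc 4: start y=0.000, vy=4.603 → t=0.938, apex=1.080, x_land=41.370, impact vy=-4.603
  bounce: vy ← 0.61·4.603 = 2.808

1 3.325 20.961 16.526
2 2.522 7.800 29.060
3 1.538 2.902 36.706
4 0.938 1.080 41.370
final: 41.370 2.808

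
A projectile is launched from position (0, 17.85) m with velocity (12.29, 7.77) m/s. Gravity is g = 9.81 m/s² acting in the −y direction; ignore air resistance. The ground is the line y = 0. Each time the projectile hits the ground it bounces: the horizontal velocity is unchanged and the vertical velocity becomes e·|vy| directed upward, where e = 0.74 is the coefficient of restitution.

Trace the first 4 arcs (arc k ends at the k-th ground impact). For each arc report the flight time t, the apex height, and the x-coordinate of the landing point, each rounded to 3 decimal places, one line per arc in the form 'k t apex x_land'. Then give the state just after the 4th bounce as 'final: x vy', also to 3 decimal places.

1 2.858 20.927 35.120
2 3.057 11.460 72.691
3 2.262 6.275 100.493
4 1.674 3.436 121.066
final: 121.066 6.076

Arc 1: start y=17.850, vy=7.770 → t=2.858, apex=20.927, x_land=35.120, impact vy=-20.263
  bounce: vy ← 0.74·20.263 = 14.995
Arc 2: start y=0.000, vy=14.995 → t=3.057, apex=11.460, x_land=72.691, impact vy=-14.995
  bounce: vy ← 0.74·14.995 = 11.096
Arc 3: start y=0.000, vy=11.096 → t=2.262, apex=6.275, x_land=100.493, impact vy=-11.096
  bounce: vy ← 0.74·11.096 = 8.211
Arc 4: start y=0.000, vy=8.211 → t=1.674, apex=3.436, x_land=121.066, impact vy=-8.211
  bounce: vy ← 0.74·8.211 = 6.076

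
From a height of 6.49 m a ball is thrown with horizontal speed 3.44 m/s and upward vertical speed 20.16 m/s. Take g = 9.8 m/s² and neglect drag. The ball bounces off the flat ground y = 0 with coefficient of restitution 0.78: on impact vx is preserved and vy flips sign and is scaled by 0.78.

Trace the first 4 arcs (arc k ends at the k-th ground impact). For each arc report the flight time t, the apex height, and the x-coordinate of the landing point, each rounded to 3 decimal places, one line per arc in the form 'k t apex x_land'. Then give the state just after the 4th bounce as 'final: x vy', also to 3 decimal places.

1 4.414 27.226 15.185
2 3.677 16.564 27.835
3 2.868 10.078 37.702
4 2.237 6.131 45.398
final: 45.398 8.551

Arc 1: start y=6.490, vy=20.160 → t=4.414, apex=27.226, x_land=15.185, impact vy=-23.100
  bounce: vy ← 0.78·23.100 = 18.018
Arc 2: start y=0.000, vy=18.018 → t=3.677, apex=16.564, x_land=27.835, impact vy=-18.018
  bounce: vy ← 0.78·18.018 = 14.054
Arc 3: start y=0.000, vy=14.054 → t=2.868, apex=10.078, x_land=37.702, impact vy=-14.054
  bounce: vy ← 0.78·14.054 = 10.962
Arc 4: start y=0.000, vy=10.962 → t=2.237, apex=6.131, x_land=45.398, impact vy=-10.962
  bounce: vy ← 0.78·10.962 = 8.551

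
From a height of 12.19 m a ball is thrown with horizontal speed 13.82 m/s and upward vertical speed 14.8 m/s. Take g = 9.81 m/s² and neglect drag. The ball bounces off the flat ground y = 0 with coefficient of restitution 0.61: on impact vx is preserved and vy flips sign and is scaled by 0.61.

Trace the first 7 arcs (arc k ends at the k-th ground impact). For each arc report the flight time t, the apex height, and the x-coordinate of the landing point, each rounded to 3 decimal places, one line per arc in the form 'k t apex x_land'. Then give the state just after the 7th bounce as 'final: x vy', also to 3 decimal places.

Arc 1: start y=12.190, vy=14.800 → t=3.691, apex=23.354, x_land=51.006, impact vy=-21.406
  bounce: vy ← 0.61·21.406 = 13.058
Arc 2: start y=0.000, vy=13.058 → t=2.662, apex=8.690, x_land=87.796, impact vy=-13.058
  bounce: vy ← 0.61·13.058 = 7.965
Arc 3: start y=0.000, vy=7.965 → t=1.624, apex=3.234, x_land=110.237, impact vy=-7.965
  bounce: vy ← 0.61·7.965 = 4.859
Arc 4: start y=0.000, vy=4.859 → t=0.991, apex=1.203, x_land=123.927, impact vy=-4.859
  bounce: vy ← 0.61·4.859 = 2.964
Arc 5: start y=0.000, vy=2.964 → t=0.604, apex=0.448, x_land=132.278, impact vy=-2.964
  bounce: vy ← 0.61·2.964 = 1.808
Arc 6: start y=0.000, vy=1.808 → t=0.369, apex=0.167, x_land=137.372, impact vy=-1.808
  bounce: vy ← 0.61·1.808 = 1.103
Arc 7: start y=0.000, vy=1.103 → t=0.225, apex=0.062, x_land=140.479, impact vy=-1.103
  bounce: vy ← 0.61·1.103 = 0.673

1 3.691 23.354 51.006
2 2.662 8.690 87.796
3 1.624 3.234 110.237
4 0.991 1.203 123.927
5 0.604 0.448 132.278
6 0.369 0.167 137.372
7 0.225 0.062 140.479
final: 140.479 0.673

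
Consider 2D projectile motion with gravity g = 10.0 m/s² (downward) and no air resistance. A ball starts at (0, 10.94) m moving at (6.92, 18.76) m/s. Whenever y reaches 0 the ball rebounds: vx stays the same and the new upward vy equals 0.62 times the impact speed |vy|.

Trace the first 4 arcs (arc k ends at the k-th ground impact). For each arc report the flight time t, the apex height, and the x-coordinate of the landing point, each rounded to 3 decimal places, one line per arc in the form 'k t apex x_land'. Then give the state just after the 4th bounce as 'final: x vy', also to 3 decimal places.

1 4.265 28.537 29.514
2 2.962 10.970 50.014
3 1.837 4.217 62.723
4 1.139 1.621 70.603
final: 70.603 3.530

Arc 1: start y=10.940, vy=18.760 → t=4.265, apex=28.537, x_land=29.514, impact vy=-23.890
  bounce: vy ← 0.62·23.890 = 14.812
Arc 2: start y=0.000, vy=14.812 → t=2.962, apex=10.970, x_land=50.014, impact vy=-14.812
  bounce: vy ← 0.62·14.812 = 9.183
Arc 3: start y=0.000, vy=9.183 → t=1.837, apex=4.217, x_land=62.723, impact vy=-9.183
  bounce: vy ← 0.62·9.183 = 5.694
Arc 4: start y=0.000, vy=5.694 → t=1.139, apex=1.621, x_land=70.603, impact vy=-5.694
  bounce: vy ← 0.62·5.694 = 3.530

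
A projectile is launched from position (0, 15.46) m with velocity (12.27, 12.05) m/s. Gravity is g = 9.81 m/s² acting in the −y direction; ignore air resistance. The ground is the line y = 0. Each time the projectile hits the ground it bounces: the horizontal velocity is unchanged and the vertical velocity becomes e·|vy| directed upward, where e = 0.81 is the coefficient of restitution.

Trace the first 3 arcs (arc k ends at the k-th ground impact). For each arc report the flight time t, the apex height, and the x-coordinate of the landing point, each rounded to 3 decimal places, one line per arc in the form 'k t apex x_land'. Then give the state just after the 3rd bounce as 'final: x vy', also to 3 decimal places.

Arc 1: start y=15.460, vy=12.050 → t=3.387, apex=22.861, x_land=41.561, impact vy=-21.178
  bounce: vy ← 0.81·21.178 = 17.155
Arc 2: start y=0.000, vy=17.155 → t=3.497, apex=14.999, x_land=84.474, impact vy=-17.155
  bounce: vy ← 0.81·17.155 = 13.895
Arc 3: start y=0.000, vy=13.895 → t=2.833, apex=9.841, x_land=119.233, impact vy=-13.895
  bounce: vy ← 0.81·13.895 = 11.255

1 3.387 22.861 41.561
2 3.497 14.999 84.474
3 2.833 9.841 119.233
final: 119.233 11.255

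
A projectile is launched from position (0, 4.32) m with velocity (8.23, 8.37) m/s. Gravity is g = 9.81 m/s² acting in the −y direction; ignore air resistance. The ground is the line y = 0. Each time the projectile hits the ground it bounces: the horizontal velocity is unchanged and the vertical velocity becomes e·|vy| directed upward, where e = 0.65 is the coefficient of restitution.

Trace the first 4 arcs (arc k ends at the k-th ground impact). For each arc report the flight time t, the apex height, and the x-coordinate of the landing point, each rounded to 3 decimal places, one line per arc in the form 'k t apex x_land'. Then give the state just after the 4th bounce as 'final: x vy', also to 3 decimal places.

Arc 1: start y=4.320, vy=8.370 → t=2.122, apex=7.891, x_land=17.460, impact vy=-12.442
  bounce: vy ← 0.65·12.442 = 8.088
Arc 2: start y=0.000, vy=8.088 → t=1.649, apex=3.334, x_land=31.030, impact vy=-8.088
  bounce: vy ← 0.65·8.088 = 5.257
Arc 3: start y=0.000, vy=5.257 → t=1.072, apex=1.409, x_land=39.851, impact vy=-5.257
  bounce: vy ← 0.65·5.257 = 3.417
Arc 4: start y=0.000, vy=3.417 → t=0.697, apex=0.595, x_land=45.584, impact vy=-3.417
  bounce: vy ← 0.65·3.417 = 2.221

1 2.122 7.891 17.460
2 1.649 3.334 31.030
3 1.072 1.409 39.851
4 0.697 0.595 45.584
final: 45.584 2.221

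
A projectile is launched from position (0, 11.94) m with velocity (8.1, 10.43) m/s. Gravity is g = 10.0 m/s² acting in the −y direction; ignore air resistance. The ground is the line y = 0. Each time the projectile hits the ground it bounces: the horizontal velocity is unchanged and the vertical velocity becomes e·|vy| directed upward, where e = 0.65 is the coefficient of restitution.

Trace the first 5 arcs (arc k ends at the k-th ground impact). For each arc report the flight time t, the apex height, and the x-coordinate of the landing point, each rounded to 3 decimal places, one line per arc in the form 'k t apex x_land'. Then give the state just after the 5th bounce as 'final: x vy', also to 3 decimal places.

Arc 1: start y=11.940, vy=10.430 → t=2.907, apex=17.379, x_land=23.550, impact vy=-18.644
  bounce: vy ← 0.65·18.644 = 12.118
Arc 2: start y=0.000, vy=12.118 → t=2.424, apex=7.343, x_land=43.181, impact vy=-12.118
  bounce: vy ← 0.65·12.118 = 7.877
Arc 3: start y=0.000, vy=7.877 → t=1.575, apex=3.102, x_land=55.942, impact vy=-7.877
  bounce: vy ← 0.65·7.877 = 5.120
Arc 4: start y=0.000, vy=5.120 → t=1.024, apex=1.311, x_land=64.236, impact vy=-5.120
  bounce: vy ← 0.65·5.120 = 3.328
Arc 5: start y=0.000, vy=3.328 → t=0.666, apex=0.554, x_land=69.628, impact vy=-3.328
  bounce: vy ← 0.65·3.328 = 2.163

1 2.907 17.379 23.550
2 2.424 7.343 43.181
3 1.575 3.102 55.942
4 1.024 1.311 64.236
5 0.666 0.554 69.628
final: 69.628 2.163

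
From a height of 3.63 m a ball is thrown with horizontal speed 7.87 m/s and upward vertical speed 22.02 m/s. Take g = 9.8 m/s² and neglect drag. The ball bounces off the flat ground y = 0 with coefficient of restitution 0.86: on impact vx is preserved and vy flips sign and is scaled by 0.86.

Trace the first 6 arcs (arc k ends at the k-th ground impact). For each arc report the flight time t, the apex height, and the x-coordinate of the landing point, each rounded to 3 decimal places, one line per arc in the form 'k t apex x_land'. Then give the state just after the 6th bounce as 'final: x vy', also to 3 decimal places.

Arc 1: start y=3.630, vy=22.020 → t=4.653, apex=28.369, x_land=36.620, impact vy=-23.580
  bounce: vy ← 0.86·23.580 = 20.279
Arc 2: start y=0.000, vy=20.279 → t=4.139, apex=20.982, x_land=69.190, impact vy=-20.279
  bounce: vy ← 0.86·20.279 = 17.440
Arc 3: start y=0.000, vy=17.440 → t=3.559, apex=15.518, x_land=97.201, impact vy=-17.440
  bounce: vy ← 0.86·17.440 = 14.998
Arc 4: start y=0.000, vy=14.998 → t=3.061, apex=11.477, x_land=121.290, impact vy=-14.998
  bounce: vy ← 0.86·14.998 = 12.899
Arc 5: start y=0.000, vy=12.899 → t=2.632, apex=8.488, x_land=142.007, impact vy=-12.899
  bounce: vy ← 0.86·12.899 = 11.093
Arc 6: start y=0.000, vy=11.093 → t=2.264, apex=6.278, x_land=159.823, impact vy=-11.093
  bounce: vy ← 0.86·11.093 = 9.540

1 4.653 28.369 36.620
2 4.139 20.982 69.190
3 3.559 15.518 97.201
4 3.061 11.477 121.290
5 2.632 8.488 142.007
6 2.264 6.278 159.823
final: 159.823 9.540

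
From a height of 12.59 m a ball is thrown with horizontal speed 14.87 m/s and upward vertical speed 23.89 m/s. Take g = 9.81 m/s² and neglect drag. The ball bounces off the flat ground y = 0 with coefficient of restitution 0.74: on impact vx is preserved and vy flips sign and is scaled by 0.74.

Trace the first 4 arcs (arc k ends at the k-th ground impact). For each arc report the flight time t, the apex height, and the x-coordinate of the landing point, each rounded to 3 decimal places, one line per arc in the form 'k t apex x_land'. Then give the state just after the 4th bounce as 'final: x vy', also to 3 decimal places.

Arc 1: start y=12.590, vy=23.890 → t=5.350, apex=41.679, x_land=79.559, impact vy=-28.596
  bounce: vy ← 0.74·28.596 = 21.161
Arc 2: start y=0.000, vy=21.161 → t=4.314, apex=22.824, x_land=143.711, impact vy=-21.161
  bounce: vy ← 0.74·21.161 = 15.659
Arc 3: start y=0.000, vy=15.659 → t=3.193, apex=12.498, x_land=191.184, impact vy=-15.659
  bounce: vy ← 0.74·15.659 = 11.588
Arc 4: start y=0.000, vy=11.588 → t=2.362, apex=6.844, x_land=226.314, impact vy=-11.588
  bounce: vy ← 0.74·11.588 = 8.575

1 5.350 41.679 79.559
2 4.314 22.824 143.711
3 3.193 12.498 191.184
4 2.362 6.844 226.314
final: 226.314 8.575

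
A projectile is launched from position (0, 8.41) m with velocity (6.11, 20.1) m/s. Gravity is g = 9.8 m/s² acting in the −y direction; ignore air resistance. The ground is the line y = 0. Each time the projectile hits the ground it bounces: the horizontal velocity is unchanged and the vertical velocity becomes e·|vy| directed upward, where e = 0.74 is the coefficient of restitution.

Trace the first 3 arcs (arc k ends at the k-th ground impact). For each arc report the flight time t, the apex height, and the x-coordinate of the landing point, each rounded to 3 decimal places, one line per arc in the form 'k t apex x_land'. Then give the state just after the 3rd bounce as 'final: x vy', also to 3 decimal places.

Arc 1: start y=8.410, vy=20.100 → t=4.485, apex=29.023, x_land=27.402, impact vy=-23.850
  bounce: vy ← 0.74·23.850 = 17.649
Arc 2: start y=0.000, vy=17.649 → t=3.602, apex=15.893, x_land=49.409, impact vy=-17.649
  bounce: vy ← 0.74·17.649 = 13.061
Arc 3: start y=0.000, vy=13.061 → t=2.665, apex=8.703, x_land=65.695, impact vy=-13.061
  bounce: vy ← 0.74·13.061 = 9.665

1 4.485 29.023 27.402
2 3.602 15.893 49.409
3 2.665 8.703 65.695
final: 65.695 9.665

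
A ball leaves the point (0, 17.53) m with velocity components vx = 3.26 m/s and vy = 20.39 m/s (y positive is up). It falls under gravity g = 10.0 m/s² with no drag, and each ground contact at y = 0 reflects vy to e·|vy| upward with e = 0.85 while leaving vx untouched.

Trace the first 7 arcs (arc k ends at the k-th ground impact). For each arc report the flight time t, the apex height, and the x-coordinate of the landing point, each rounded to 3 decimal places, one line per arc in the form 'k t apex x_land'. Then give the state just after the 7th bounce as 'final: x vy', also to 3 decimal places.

Arc 1: start y=17.530, vy=20.390 → t=4.807, apex=38.318, x_land=15.672, impact vy=-27.683
  bounce: vy ← 0.85·27.683 = 23.531
Arc 2: start y=0.000, vy=23.531 → t=4.706, apex=27.684, x_land=31.014, impact vy=-23.531
  bounce: vy ← 0.85·23.531 = 20.001
Arc 3: start y=0.000, vy=20.001 → t=4.000, apex=20.002, x_land=44.054, impact vy=-20.001
  bounce: vy ← 0.85·20.001 = 17.001
Arc 4: start y=0.000, vy=17.001 → t=3.400, apex=14.451, x_land=55.139, impact vy=-17.001
  bounce: vy ← 0.85·17.001 = 14.451
Arc 5: start y=0.000, vy=14.451 → t=2.890, apex=10.441, x_land=64.561, impact vy=-14.451
  bounce: vy ← 0.85·14.451 = 12.283
Arc 6: start y=0.000, vy=12.283 → t=2.457, apex=7.544, x_land=72.569, impact vy=-12.283
  bounce: vy ← 0.85·12.283 = 10.441
Arc 7: start y=0.000, vy=10.441 → t=2.088, apex=5.450, x_land=79.377, impact vy=-10.441
  bounce: vy ← 0.85·10.441 = 8.875

1 4.807 38.318 15.672
2 4.706 27.684 31.014
3 4.000 20.002 44.054
4 3.400 14.451 55.139
5 2.890 10.441 64.561
6 2.457 7.544 72.569
7 2.088 5.450 79.377
final: 79.377 8.875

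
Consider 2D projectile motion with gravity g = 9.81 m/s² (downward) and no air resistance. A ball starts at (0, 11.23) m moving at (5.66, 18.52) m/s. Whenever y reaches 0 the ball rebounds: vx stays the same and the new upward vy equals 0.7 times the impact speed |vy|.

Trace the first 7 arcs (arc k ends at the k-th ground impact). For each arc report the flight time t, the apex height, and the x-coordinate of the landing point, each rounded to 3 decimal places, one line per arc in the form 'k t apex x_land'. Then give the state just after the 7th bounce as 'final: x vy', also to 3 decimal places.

1 4.307 28.712 24.379
2 3.387 14.069 43.551
3 2.371 6.894 56.971
4 1.660 3.378 66.365
5 1.162 1.655 72.940
6 0.813 0.811 77.543
7 0.569 0.397 80.766
final: 80.766 1.955

Arc 1: start y=11.230, vy=18.520 → t=4.307, apex=28.712, x_land=24.379, impact vy=-23.734
  bounce: vy ← 0.7·23.734 = 16.614
Arc 2: start y=0.000, vy=16.614 → t=3.387, apex=14.069, x_land=43.551, impact vy=-16.614
  bounce: vy ← 0.7·16.614 = 11.630
Arc 3: start y=0.000, vy=11.630 → t=2.371, apex=6.894, x_land=56.971, impact vy=-11.630
  bounce: vy ← 0.7·11.630 = 8.141
Arc 4: start y=0.000, vy=8.141 → t=1.660, apex=3.378, x_land=66.365, impact vy=-8.141
  bounce: vy ← 0.7·8.141 = 5.699
Arc 5: start y=0.000, vy=5.699 → t=1.162, apex=1.655, x_land=72.940, impact vy=-5.699
  bounce: vy ← 0.7·5.699 = 3.989
Arc 6: start y=0.000, vy=3.989 → t=0.813, apex=0.811, x_land=77.543, impact vy=-3.989
  bounce: vy ← 0.7·3.989 = 2.792
Arc 7: start y=0.000, vy=2.792 → t=0.569, apex=0.397, x_land=80.766, impact vy=-2.792
  bounce: vy ← 0.7·2.792 = 1.955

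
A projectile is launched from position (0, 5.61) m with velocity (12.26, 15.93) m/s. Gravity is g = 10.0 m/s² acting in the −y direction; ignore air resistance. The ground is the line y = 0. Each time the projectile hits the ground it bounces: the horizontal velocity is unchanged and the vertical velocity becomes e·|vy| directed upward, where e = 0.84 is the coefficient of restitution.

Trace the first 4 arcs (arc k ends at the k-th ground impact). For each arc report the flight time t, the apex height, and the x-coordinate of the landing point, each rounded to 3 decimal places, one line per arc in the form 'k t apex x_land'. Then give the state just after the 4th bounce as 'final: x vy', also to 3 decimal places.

1 3.506 18.298 42.984
2 3.214 12.911 82.386
3 2.700 9.110 115.484
4 2.268 6.428 143.286
final: 143.286 9.524

Arc 1: start y=5.610, vy=15.930 → t=3.506, apex=18.298, x_land=42.984, impact vy=-19.130
  bounce: vy ← 0.84·19.130 = 16.069
Arc 2: start y=0.000, vy=16.069 → t=3.214, apex=12.911, x_land=82.386, impact vy=-16.069
  bounce: vy ← 0.84·16.069 = 13.498
Arc 3: start y=0.000, vy=13.498 → t=2.700, apex=9.110, x_land=115.484, impact vy=-13.498
  bounce: vy ← 0.84·13.498 = 11.339
Arc 4: start y=0.000, vy=11.339 → t=2.268, apex=6.428, x_land=143.286, impact vy=-11.339
  bounce: vy ← 0.84·11.339 = 9.524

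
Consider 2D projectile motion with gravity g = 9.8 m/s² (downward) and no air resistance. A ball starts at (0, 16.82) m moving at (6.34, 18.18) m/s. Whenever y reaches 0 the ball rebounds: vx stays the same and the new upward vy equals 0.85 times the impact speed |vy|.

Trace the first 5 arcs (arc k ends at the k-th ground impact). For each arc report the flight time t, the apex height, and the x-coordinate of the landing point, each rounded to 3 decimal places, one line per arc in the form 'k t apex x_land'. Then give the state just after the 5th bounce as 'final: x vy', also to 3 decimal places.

Arc 1: start y=16.820, vy=18.180 → t=4.477, apex=33.683, x_land=28.384, impact vy=-25.694
  bounce: vy ← 0.85·25.694 = 21.840
Arc 2: start y=0.000, vy=21.840 → t=4.457, apex=24.336, x_land=56.642, impact vy=-21.840
  bounce: vy ← 0.85·21.840 = 18.564
Arc 3: start y=0.000, vy=18.564 → t=3.789, apex=17.583, x_land=80.662, impact vy=-18.564
  bounce: vy ← 0.85·18.564 = 15.779
Arc 4: start y=0.000, vy=15.779 → t=3.220, apex=12.703, x_land=101.078, impact vy=-15.779
  bounce: vy ← 0.85·15.779 = 13.412
Arc 5: start y=0.000, vy=13.412 → t=2.737, apex=9.178, x_land=118.432, impact vy=-13.412
  bounce: vy ← 0.85·13.412 = 11.401

1 4.477 33.683 28.384
2 4.457 24.336 56.642
3 3.789 17.583 80.662
4 3.220 12.703 101.078
5 2.737 9.178 118.432
final: 118.432 11.401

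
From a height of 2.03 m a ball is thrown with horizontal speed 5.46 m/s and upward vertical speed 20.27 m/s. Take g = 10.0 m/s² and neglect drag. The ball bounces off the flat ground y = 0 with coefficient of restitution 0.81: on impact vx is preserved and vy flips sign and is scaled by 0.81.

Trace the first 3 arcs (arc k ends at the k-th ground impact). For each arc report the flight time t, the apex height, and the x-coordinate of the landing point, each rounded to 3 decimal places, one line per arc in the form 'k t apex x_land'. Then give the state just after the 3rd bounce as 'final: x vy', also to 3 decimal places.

1 4.152 22.574 22.669
2 3.442 14.811 41.463
3 2.788 9.717 56.686
final: 56.686 11.292

Arc 1: start y=2.030, vy=20.270 → t=4.152, apex=22.574, x_land=22.669, impact vy=-21.248
  bounce: vy ← 0.81·21.248 = 17.211
Arc 2: start y=0.000, vy=17.211 → t=3.442, apex=14.811, x_land=41.463, impact vy=-17.211
  bounce: vy ← 0.81·17.211 = 13.941
Arc 3: start y=0.000, vy=13.941 → t=2.788, apex=9.717, x_land=56.686, impact vy=-13.941
  bounce: vy ← 0.81·13.941 = 11.292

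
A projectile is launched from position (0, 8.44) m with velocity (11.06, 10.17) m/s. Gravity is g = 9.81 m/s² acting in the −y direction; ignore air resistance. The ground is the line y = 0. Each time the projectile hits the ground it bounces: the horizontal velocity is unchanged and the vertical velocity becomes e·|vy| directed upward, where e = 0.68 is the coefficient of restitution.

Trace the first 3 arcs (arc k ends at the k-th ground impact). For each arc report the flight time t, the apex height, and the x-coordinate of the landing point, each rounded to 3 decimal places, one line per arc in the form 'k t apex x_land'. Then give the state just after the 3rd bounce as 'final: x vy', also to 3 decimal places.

Arc 1: start y=8.440, vy=10.170 → t=2.709, apex=13.712, x_land=29.958, impact vy=-16.402
  bounce: vy ← 0.68·16.402 = 11.153
Arc 2: start y=0.000, vy=11.153 → t=2.274, apex=6.340, x_land=55.107, impact vy=-11.153
  bounce: vy ← 0.68·11.153 = 7.584
Arc 3: start y=0.000, vy=7.584 → t=1.546, apex=2.932, x_land=72.208, impact vy=-7.584
  bounce: vy ← 0.68·7.584 = 5.157

1 2.709 13.712 29.958
2 2.274 6.340 55.107
3 1.546 2.932 72.208
final: 72.208 5.157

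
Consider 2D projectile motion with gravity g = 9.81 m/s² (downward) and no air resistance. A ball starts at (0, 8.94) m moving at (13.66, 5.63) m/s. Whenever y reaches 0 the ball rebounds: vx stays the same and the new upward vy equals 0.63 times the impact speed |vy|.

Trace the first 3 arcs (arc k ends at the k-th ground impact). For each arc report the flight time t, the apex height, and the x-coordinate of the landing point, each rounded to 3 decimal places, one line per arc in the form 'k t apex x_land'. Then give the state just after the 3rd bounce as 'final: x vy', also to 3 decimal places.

1 2.041 10.556 27.878
2 1.848 4.189 53.127
3 1.164 1.663 69.034
final: 69.034 3.598

Arc 1: start y=8.940, vy=5.630 → t=2.041, apex=10.556, x_land=27.878, impact vy=-14.391
  bounce: vy ← 0.63·14.391 = 9.066
Arc 2: start y=0.000, vy=9.066 → t=1.848, apex=4.189, x_land=53.127, impact vy=-9.066
  bounce: vy ← 0.63·9.066 = 5.712
Arc 3: start y=0.000, vy=5.712 → t=1.164, apex=1.663, x_land=69.034, impact vy=-5.712
  bounce: vy ← 0.63·5.712 = 3.598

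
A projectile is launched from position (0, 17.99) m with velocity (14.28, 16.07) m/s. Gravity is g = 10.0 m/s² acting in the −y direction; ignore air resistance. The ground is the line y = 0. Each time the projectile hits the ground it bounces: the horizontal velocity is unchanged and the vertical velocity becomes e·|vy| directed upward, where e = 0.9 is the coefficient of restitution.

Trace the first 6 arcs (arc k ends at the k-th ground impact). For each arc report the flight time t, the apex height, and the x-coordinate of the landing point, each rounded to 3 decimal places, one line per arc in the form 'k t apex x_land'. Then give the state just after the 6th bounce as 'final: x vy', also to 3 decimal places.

1 4.093 30.902 58.449
2 4.475 25.031 122.350
3 4.027 20.275 179.862
4 3.625 16.423 231.622
5 3.262 13.302 278.206
6 2.936 10.775 320.132
final: 320.132 13.212

Arc 1: start y=17.990, vy=16.070 → t=4.093, apex=30.902, x_land=58.449, impact vy=-24.861
  bounce: vy ← 0.9·24.861 = 22.374
Arc 2: start y=0.000, vy=22.374 → t=4.475, apex=25.031, x_land=122.350, impact vy=-22.374
  bounce: vy ← 0.9·22.374 = 20.137
Arc 3: start y=0.000, vy=20.137 → t=4.027, apex=20.275, x_land=179.862, impact vy=-20.137
  bounce: vy ← 0.9·20.137 = 18.123
Arc 4: start y=0.000, vy=18.123 → t=3.625, apex=16.423, x_land=231.622, impact vy=-18.123
  bounce: vy ← 0.9·18.123 = 16.311
Arc 5: start y=0.000, vy=16.311 → t=3.262, apex=13.302, x_land=278.206, impact vy=-16.311
  bounce: vy ← 0.9·16.311 = 14.680
Arc 6: start y=0.000, vy=14.680 → t=2.936, apex=10.775, x_land=320.132, impact vy=-14.680
  bounce: vy ← 0.9·14.680 = 13.212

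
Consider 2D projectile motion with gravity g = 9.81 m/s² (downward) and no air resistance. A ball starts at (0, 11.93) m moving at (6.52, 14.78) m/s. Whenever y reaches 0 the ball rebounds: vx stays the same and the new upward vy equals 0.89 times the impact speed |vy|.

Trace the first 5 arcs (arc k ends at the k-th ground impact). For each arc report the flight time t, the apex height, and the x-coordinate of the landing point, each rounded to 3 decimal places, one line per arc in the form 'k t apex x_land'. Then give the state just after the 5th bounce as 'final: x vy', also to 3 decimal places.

Arc 1: start y=11.930, vy=14.780 → t=3.675, apex=23.064, x_land=23.961, impact vy=-21.272
  bounce: vy ← 0.89·21.272 = 18.932
Arc 2: start y=0.000, vy=18.932 → t=3.860, apex=18.269, x_land=49.127, impact vy=-18.932
  bounce: vy ← 0.89·18.932 = 16.850
Arc 3: start y=0.000, vy=16.850 → t=3.435, apex=14.471, x_land=71.525, impact vy=-16.850
  bounce: vy ← 0.89·16.850 = 14.996
Arc 4: start y=0.000, vy=14.996 → t=3.057, apex=11.462, x_land=91.459, impact vy=-14.996
  bounce: vy ← 0.89·14.996 = 13.347
Arc 5: start y=0.000, vy=13.347 → t=2.721, apex=9.079, x_land=109.201, impact vy=-13.347
  bounce: vy ← 0.89·13.347 = 11.879

1 3.675 23.064 23.961
2 3.860 18.269 49.127
3 3.435 14.471 71.525
4 3.057 11.462 91.459
5 2.721 9.079 109.201
final: 109.201 11.879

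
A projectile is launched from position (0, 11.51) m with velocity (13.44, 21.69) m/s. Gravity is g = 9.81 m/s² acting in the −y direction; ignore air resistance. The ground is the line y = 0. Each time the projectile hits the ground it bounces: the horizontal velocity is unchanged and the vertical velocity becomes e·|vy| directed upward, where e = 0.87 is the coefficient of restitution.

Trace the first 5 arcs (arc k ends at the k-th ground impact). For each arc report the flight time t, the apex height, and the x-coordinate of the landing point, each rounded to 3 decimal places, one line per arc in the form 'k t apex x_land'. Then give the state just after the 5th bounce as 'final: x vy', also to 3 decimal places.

1 4.901 35.488 65.867
2 4.680 26.861 128.770
3 4.072 20.331 183.496
4 3.543 15.389 231.107
5 3.082 11.648 272.529
final: 272.529 13.152

Arc 1: start y=11.510, vy=21.690 → t=4.901, apex=35.488, x_land=65.867, impact vy=-26.387
  bounce: vy ← 0.87·26.387 = 22.957
Arc 2: start y=0.000, vy=22.957 → t=4.680, apex=26.861, x_land=128.770, impact vy=-22.957
  bounce: vy ← 0.87·22.957 = 19.972
Arc 3: start y=0.000, vy=19.972 → t=4.072, apex=20.331, x_land=183.496, impact vy=-19.972
  bounce: vy ← 0.87·19.972 = 17.376
Arc 4: start y=0.000, vy=17.376 → t=3.543, apex=15.389, x_land=231.107, impact vy=-17.376
  bounce: vy ← 0.87·17.376 = 15.117
Arc 5: start y=0.000, vy=15.117 → t=3.082, apex=11.648, x_land=272.529, impact vy=-15.117
  bounce: vy ← 0.87·15.117 = 13.152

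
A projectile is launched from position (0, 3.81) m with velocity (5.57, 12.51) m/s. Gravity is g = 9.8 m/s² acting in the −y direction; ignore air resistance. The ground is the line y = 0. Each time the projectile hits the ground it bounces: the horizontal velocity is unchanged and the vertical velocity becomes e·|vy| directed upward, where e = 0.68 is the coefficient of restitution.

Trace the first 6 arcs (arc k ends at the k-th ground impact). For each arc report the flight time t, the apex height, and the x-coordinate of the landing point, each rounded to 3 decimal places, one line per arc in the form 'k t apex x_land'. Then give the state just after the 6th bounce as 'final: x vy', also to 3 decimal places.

1 2.828 11.795 15.752
2 2.110 5.454 27.505
3 1.435 2.522 35.497
4 0.976 1.166 40.931
5 0.663 0.539 44.627
6 0.451 0.249 47.139
final: 47.139 1.503

Arc 1: start y=3.810, vy=12.510 → t=2.828, apex=11.795, x_land=15.752, impact vy=-15.204
  bounce: vy ← 0.68·15.204 = 10.339
Arc 2: start y=0.000, vy=10.339 → t=2.110, apex=5.454, x_land=27.505, impact vy=-10.339
  bounce: vy ← 0.68·10.339 = 7.031
Arc 3: start y=0.000, vy=7.031 → t=1.435, apex=2.522, x_land=35.497, impact vy=-7.031
  bounce: vy ← 0.68·7.031 = 4.781
Arc 4: start y=0.000, vy=4.781 → t=0.976, apex=1.166, x_land=40.931, impact vy=-4.781
  bounce: vy ← 0.68·4.781 = 3.251
Arc 5: start y=0.000, vy=3.251 → t=0.663, apex=0.539, x_land=44.627, impact vy=-3.251
  bounce: vy ← 0.68·3.251 = 2.211
Arc 6: start y=0.000, vy=2.211 → t=0.451, apex=0.249, x_land=47.139, impact vy=-2.211
  bounce: vy ← 0.68·2.211 = 1.503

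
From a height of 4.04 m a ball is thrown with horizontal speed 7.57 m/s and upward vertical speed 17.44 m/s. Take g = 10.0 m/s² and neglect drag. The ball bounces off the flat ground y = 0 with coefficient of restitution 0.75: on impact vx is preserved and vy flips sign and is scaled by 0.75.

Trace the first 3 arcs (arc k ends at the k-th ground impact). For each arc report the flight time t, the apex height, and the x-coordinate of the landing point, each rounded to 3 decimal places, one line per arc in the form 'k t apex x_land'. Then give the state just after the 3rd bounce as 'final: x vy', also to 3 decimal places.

1 3.706 19.248 28.055
2 2.943 10.827 50.333
3 2.207 6.090 67.042
final: 67.042 8.277

Arc 1: start y=4.040, vy=17.440 → t=3.706, apex=19.248, x_land=28.055, impact vy=-19.620
  bounce: vy ← 0.75·19.620 = 14.715
Arc 2: start y=0.000, vy=14.715 → t=2.943, apex=10.827, x_land=50.333, impact vy=-14.715
  bounce: vy ← 0.75·14.715 = 11.036
Arc 3: start y=0.000, vy=11.036 → t=2.207, apex=6.090, x_land=67.042, impact vy=-11.036
  bounce: vy ← 0.75·11.036 = 8.277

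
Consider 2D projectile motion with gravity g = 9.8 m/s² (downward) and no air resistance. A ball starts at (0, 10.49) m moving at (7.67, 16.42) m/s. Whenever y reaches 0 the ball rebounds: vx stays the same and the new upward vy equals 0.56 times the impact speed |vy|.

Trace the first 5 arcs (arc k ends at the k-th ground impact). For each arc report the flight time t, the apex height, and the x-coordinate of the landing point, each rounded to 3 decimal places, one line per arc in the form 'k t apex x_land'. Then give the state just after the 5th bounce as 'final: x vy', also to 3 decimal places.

1 3.900 24.246 29.913
2 2.491 7.604 49.022
3 1.395 2.384 59.722
4 0.781 0.748 65.715
5 0.438 0.235 69.071
final: 69.071 1.201

Arc 1: start y=10.490, vy=16.420 → t=3.900, apex=24.246, x_land=29.913, impact vy=-21.800
  bounce: vy ← 0.56·21.800 = 12.208
Arc 2: start y=0.000, vy=12.208 → t=2.491, apex=7.604, x_land=49.022, impact vy=-12.208
  bounce: vy ← 0.56·12.208 = 6.836
Arc 3: start y=0.000, vy=6.836 → t=1.395, apex=2.384, x_land=59.722, impact vy=-6.836
  bounce: vy ← 0.56·6.836 = 3.828
Arc 4: start y=0.000, vy=3.828 → t=0.781, apex=0.748, x_land=65.715, impact vy=-3.828
  bounce: vy ← 0.56·3.828 = 2.144
Arc 5: start y=0.000, vy=2.144 → t=0.438, apex=0.235, x_land=69.071, impact vy=-2.144
  bounce: vy ← 0.56·2.144 = 1.201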